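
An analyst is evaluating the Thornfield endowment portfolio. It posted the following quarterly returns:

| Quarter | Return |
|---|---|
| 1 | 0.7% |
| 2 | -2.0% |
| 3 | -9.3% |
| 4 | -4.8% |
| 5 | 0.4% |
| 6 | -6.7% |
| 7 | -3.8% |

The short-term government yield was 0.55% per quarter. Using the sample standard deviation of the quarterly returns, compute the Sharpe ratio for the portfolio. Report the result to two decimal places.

-1.14

r̄ = (0.7 − 2 − 9.3 − 4.8 + 0.4 − 6.7 − 3.8) / 7 = -25.50 / 7 = -3.6429%
Sample σ = √[Σ(r − r̄)² / 6] = √[80.6171 / 6] = √13.4362 = 3.6655%
Sharpe = (r̄ − rf) / σ = (-3.6429 − 0.55) / 3.6655 = -4.1929 / 3.6655 = -1.1439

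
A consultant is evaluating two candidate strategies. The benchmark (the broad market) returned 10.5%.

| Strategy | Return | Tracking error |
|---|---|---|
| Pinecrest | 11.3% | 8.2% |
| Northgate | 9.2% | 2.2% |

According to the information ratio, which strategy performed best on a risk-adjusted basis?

Pinecrest

Pinecrest: IR = (11.3% − 10.5%) / 8.2% = 0.098
Northgate: IR = (9.2% − 10.5%) / 2.2% = -0.591
Highest: Pinecrest (0.098).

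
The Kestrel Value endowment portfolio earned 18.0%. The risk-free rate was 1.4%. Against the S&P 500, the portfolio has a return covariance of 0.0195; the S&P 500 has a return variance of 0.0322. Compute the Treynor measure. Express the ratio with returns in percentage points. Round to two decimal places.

27.41

β = Cov / Var = 0.0195 / 0.0322 = 0.6056
Treynor = (Rp − Rf) / β = (18.0% − 1.4%) / 0.6056 = 16.60 / 0.6056 = 27.4108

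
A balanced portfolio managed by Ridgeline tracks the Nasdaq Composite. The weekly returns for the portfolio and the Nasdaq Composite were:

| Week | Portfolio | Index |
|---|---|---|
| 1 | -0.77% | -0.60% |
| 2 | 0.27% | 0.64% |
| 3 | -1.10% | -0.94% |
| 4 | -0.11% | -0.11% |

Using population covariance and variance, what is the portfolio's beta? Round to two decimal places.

0.89

r̄p = -0.4275%,  r̄m = -0.2525%
Cov = Σ(rp − r̄p)(rm − r̄m) / 4 = 0.3123
Var(rm) = Σ(rm − r̄m)² / 4 = 0.3526
β = Cov / Var = 0.3123 / 0.3526 = 0.8857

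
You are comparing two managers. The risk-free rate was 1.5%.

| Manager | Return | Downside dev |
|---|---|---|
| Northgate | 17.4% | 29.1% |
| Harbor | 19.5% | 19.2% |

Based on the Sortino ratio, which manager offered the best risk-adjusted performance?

Northgate: Sortino ratio = (17.4% − 1.5%) / 29.1% = 0.546
Harbor: Sortino ratio = (19.5% − 1.5%) / 19.2% = 0.938
Highest: Harbor (0.938).

Harbor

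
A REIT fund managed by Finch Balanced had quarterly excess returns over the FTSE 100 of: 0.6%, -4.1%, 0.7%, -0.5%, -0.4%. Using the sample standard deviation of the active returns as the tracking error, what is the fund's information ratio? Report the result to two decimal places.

r̄ = (0.6 − 4.1 + 0.7 − 0.5 − 0.4) / 5 = -3.70 / 5 = -0.7400%
Sample std dev = √[15.3320 / 4] = 1.9578%
IR = r̄ / tracking error = -0.7400 / 1.9578 = -0.3780

-0.38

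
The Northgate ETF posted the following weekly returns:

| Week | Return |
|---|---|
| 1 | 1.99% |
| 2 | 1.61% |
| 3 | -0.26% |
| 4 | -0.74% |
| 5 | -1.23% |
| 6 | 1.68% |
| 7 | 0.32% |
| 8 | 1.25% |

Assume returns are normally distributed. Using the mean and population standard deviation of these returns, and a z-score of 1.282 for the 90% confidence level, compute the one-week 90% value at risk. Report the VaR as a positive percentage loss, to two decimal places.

μ = (1.99 + 1.61 − 0.26 − 0.74 − 1.23 + 1.68 + 0.32 + 1.25) / 8 = 0.5775%
Σ(r − μ)² = (1.99 − 0.5775)² + (1.61 − 0.5775)² + (-0.26 − 0.5775)² + … = 10.4996
population σ = √(10.4996 / 8) = √1.3125 = 1.1456%
VaR = −(μ − z·σ) = −(0.5775 − 1.282 × 1.1456) = −(-0.8912) = 0.8912%

0.89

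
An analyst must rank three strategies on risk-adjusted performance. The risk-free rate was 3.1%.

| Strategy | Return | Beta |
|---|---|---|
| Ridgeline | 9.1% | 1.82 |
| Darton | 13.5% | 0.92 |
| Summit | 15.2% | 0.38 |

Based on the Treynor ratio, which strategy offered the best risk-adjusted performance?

Ridgeline: Treynor = (9.1% − 3.1%) / 1.82 = 3.297
Darton: Treynor = (13.5% − 3.1%) / 0.92 = 11.304
Summit: Treynor = (15.2% − 3.1%) / 0.38 = 31.842
Highest: Summit (31.842).

Summit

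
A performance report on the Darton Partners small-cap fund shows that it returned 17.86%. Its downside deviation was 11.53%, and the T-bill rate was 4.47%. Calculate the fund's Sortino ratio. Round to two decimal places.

Sortino = (Rp − Rf) / σd = (17.86% − 4.47%) / 11.53% = 13.39% / 11.53% = 1.1613

1.16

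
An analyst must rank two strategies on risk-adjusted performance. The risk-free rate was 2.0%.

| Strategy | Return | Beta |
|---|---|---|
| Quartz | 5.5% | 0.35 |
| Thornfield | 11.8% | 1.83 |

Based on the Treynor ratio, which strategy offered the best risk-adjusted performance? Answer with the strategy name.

Quartz: Treynor = (5.5% − 2.0%) / 0.35 = 10.000
Thornfield: Treynor = (11.8% − 2.0%) / 1.83 = 5.355
Highest: Quartz (10.000).

Quartz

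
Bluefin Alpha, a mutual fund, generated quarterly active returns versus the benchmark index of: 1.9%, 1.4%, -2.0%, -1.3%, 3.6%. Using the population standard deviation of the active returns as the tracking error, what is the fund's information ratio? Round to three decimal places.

0.346

Mean return μ = 3.60 / 5 = 0.7200%
Σ(r − μ)² = (1.9 − 0.7200)² + (1.4 − 0.7200)² + (-2 − 0.7200)² + … = 21.6280
σ = √[21.6280 / 5] = 2.0798%
IR = μ / tracking error = 0.7200 / 2.0798 = 0.3462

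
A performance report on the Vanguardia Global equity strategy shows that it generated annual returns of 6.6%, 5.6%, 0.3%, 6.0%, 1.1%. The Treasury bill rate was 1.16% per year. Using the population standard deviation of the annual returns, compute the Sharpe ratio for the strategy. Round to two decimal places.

μ = (6.6 + 5.6 + 0.3 + 6 + 1.1) / 5 = 3.9200%
Σ(r − μ)² = 35.3880; population σ = √(35.3880/5) = 2.6604%
Sharpe = (μ − rf) / σ = (3.9200 − 1.16) / 2.6604 = 2.7600 / 2.6604 = 1.0374

1.04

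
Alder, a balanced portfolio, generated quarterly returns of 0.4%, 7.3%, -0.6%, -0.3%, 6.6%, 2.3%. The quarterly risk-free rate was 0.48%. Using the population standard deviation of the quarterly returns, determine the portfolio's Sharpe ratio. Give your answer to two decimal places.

r̄ = (0.4 + 7.3 − 0.6 − 0.3 + 6.6 + 2.3) / 6 = 15.70 / 6 = 2.6167%
Population σ = √[Σ(r − r̄)² / 6] = √[61.6683 / 6] = √10.2781 = 3.2059%
Sharpe = (r̄ − rf) / σ = (2.6167 − 0.48) / 3.2059 = 2.1367 / 3.2059 = 0.6665

0.67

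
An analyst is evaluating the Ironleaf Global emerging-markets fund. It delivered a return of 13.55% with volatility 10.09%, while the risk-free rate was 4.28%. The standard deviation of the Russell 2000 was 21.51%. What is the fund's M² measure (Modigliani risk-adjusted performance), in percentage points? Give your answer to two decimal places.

24.04

Sharpe = (Rp − Rf) / σp = (13.55% − 4.28%) / 10.09% = 0.9187
M² = Rf + Sharpe × σm = 4.28% + 0.9187 × 21.51% = 24.0412%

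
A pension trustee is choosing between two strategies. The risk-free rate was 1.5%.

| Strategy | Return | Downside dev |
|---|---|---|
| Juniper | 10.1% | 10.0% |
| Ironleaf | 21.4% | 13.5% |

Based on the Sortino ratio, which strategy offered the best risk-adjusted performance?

Ironleaf

Juniper: Sortino ratio = (10.1% − 1.5%) / 10.0% = 0.860
Ironleaf: Sortino ratio = (21.4% − 1.5%) / 13.5% = 1.474
Highest: Ironleaf (1.474).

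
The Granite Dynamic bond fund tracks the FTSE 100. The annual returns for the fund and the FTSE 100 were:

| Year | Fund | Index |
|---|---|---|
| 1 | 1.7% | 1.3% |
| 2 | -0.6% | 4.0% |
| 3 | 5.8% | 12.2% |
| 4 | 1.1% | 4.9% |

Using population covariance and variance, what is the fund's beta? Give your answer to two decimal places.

0.48

r̄p = 2.0000%,  r̄m = 5.6000%
Cov = Σ(rp − r̄p)(rm − r̄m) / 4 = 7.7900
Var(rm) = Σ(rm − r̄m)² / 4 = 16.2750
β = Cov / Var = 7.7900 / 16.2750 = 0.4786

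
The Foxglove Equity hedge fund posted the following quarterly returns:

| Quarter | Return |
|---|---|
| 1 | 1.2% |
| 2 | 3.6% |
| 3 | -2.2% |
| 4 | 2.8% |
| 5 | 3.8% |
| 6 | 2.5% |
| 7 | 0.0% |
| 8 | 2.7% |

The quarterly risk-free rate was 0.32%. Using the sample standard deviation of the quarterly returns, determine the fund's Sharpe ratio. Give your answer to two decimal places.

0.73

μ = (1.2 + 3.6 − 2.2 + 2.8 + 3.8 + 2.5 + 0 + 2.7) / 8 = 1.8000%
Sample σ = √[Σ(r − μ)² / 7] = √[29.1400 / 7] = √4.1629 = 2.0403%
Sharpe = (μ − rf) / σ = (1.8000 − 0.32) / 2.0403 = 1.4800 / 2.0403 = 0.7254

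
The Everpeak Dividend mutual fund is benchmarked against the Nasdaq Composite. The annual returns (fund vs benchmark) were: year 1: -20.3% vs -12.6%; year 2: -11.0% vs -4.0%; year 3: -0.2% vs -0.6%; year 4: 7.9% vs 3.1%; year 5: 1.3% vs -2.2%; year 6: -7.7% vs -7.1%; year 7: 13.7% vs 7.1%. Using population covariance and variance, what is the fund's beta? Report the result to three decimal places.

1.725

r̄p = -2.3286%,  r̄m = -2.3286%
Cov = Σ(rp − r̄p)(rm − r̄m) / 7 = 62.2163
Var(rm) = Σ(rm − r̄m)² / 7 = 36.0620
β = Cov / Var = 62.2163 / 36.0620 = 1.7253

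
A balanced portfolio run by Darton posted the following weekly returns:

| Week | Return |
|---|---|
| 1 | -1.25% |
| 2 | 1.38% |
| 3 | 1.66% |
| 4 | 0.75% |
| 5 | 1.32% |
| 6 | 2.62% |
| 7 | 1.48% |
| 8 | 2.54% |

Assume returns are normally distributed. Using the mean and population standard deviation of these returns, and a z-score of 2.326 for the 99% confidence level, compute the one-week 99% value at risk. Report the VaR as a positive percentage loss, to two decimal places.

Mean return r̄ = 10.500 / 8 = 1.3125%
Σ(r − r̄)² = (-1.25 − 1.3125)² + (1.38 − 1.3125)² + … = 10.2526
population σ = √(10.2526 / 8) = √1.2816 = 1.1321%
VaR = −(r̄ − z·σ) = −(1.3125 − 2.326 × 1.1321) = −(-1.3208) = 1.3208%

1.32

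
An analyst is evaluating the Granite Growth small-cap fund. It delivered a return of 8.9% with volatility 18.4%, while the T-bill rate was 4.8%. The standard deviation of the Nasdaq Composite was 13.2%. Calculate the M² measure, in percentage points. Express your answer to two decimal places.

Sharpe = (Rp − Rf) / σp = (8.9% − 4.8%) / 18.4% = 0.2228
M² = Rf + Sharpe × σm = 4.8% + 0.2228 × 13.2% = 7.7410%

7.74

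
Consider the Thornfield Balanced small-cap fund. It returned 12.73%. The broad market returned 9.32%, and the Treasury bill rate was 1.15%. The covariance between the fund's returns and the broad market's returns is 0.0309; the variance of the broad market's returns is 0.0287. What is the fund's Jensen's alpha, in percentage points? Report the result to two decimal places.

β = Cov / Var = 0.0309 / 0.0287 = 1.0767
E[R] = Rf + β(Rm − Rf) = 1.15% + 1.0767 × (9.32% − 1.15%) = 9.9466%
α = Rp − E[R] = 12.73% − 9.9466% = 2.7834

2.78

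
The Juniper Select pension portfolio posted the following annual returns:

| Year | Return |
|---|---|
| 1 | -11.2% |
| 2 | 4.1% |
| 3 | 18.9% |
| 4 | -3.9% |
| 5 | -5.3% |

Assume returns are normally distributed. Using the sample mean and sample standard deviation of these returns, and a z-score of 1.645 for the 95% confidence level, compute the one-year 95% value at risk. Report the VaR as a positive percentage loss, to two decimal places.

μ = (-11.2 + 4.1 + 18.9 − 3.9 − 5.3) / 5 = 0.5200%
Sample std dev = √[541.4080 / 4] = 11.6341%
VaR = −(μ − z·σ) = −(0.5200 − 1.645 × 11.6341) = −(-18.6181) = 18.6181%

18.62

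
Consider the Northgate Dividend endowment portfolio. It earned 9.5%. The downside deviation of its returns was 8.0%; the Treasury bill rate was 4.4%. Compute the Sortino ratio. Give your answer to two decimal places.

Sortino = (Rp − Rf) / σd = (9.5% − 4.4%) / 8.0% = 5.10% / 8.0% = 0.6375

0.64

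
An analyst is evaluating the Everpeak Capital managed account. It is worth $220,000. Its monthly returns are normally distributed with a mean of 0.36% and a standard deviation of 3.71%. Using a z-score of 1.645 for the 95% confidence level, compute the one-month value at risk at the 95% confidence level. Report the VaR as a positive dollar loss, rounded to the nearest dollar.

$12,634

Return at the 95% tail: μ − z·σ = 0.36% − 1.645 × 3.71% = 0.36 − 6.10295 = -5.74295%
VaR = −(-5.74295%) × $220,000 = 5.74295% × $220,000 = $12,634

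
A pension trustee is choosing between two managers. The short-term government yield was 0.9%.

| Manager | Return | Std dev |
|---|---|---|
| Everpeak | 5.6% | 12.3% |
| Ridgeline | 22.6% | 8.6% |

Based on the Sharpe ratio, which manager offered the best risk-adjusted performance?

Everpeak: Sharpe ratio = (5.6% − 0.9%) / 12.3% = 0.382
Ridgeline: Sharpe ratio = (22.6% − 0.9%) / 8.6% = 2.523
Highest: Ridgeline (2.523).

Ridgeline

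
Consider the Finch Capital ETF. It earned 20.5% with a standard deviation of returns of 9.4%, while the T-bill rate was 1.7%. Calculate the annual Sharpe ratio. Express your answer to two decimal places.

Sharpe = (Rp − Rf) / σp = (20.5% − 1.7%) / 9.4% = 18.80% / 9.4% = 2.0000

2.00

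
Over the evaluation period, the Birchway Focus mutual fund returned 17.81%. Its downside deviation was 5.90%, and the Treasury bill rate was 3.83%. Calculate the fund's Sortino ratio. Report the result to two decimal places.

2.37

Sortino = (Rp − Rf) / σd = (17.81% − 3.83%) / 5.90% = 13.98% / 5.90% = 2.3695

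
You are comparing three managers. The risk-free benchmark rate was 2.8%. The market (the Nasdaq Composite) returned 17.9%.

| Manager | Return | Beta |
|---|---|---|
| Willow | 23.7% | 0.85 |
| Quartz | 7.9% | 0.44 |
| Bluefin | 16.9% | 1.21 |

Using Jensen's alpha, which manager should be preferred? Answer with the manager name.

Willow

Willow: α = 23.7% − [2.8% + 0.85 × (17.9% − 2.8%)] = 8.065
Quartz: α = 7.9% − [2.8% + 0.44 × (17.9% − 2.8%)] = -1.544
Bluefin: α = 16.9% − [2.8% + 1.21 × (17.9% − 2.8%)] = -4.171
Highest: Willow (8.065).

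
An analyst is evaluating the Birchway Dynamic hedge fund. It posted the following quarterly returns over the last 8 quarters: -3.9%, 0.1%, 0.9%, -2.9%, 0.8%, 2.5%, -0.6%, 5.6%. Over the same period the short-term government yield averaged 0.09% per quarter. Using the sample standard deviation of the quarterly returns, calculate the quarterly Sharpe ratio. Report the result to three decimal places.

r̄ = (-3.9 + 0.1 + 0.9 − 2.9 + 0.8 + 2.5 − 0.6 + 5.6) / 8 = 2.50 / 8 = 0.3125%
Sample std dev = √[62.2688 / 7] = 2.9825%
Sharpe = (r̄ − rf) / σ = (0.3125 − 0.09) / 2.9825 = 0.2225 / 2.9825 = 0.0746

0.075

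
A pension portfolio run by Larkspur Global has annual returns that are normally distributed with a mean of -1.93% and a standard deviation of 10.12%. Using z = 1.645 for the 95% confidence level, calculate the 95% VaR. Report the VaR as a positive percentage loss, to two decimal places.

VaR (as % loss) = −(μ − z·σ) = −(-1.93% − 1.645 × 10.12%) = −(-18.5774%) = 18.5774%

18.58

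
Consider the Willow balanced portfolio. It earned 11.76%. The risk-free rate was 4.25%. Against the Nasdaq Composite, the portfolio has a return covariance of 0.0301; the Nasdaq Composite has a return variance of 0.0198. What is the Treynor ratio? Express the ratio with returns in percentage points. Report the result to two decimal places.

β = Cov / Var = 0.0301 / 0.0198 = 1.5202
Treynor = (Rp − Rf) / β = (11.76% − 4.25%) / 1.5202 = 7.51 / 1.5202 = 4.9401

4.94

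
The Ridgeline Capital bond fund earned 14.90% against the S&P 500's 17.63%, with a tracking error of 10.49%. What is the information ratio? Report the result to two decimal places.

-0.26

IR = (Rp − Rb) / TE = (14.90% − 17.63%) / 10.49% = -2.73% / 10.49% = -0.2602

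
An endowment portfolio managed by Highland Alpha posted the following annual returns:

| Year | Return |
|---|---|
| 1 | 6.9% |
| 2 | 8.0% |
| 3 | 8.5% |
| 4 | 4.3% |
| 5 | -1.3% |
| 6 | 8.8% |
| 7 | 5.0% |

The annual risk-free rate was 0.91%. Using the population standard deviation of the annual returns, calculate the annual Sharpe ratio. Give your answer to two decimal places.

Mean return r̄ = 40.20 / 7 = 5.7429%
Population σ = √[Σ(r − r̄)² / 7] = √[75.6171 / 7] = √10.8024 = 3.2867%
Sharpe = (r̄ − rf) / σ = (5.7429 − 0.91) / 3.2867 = 4.8329 / 3.2867 = 1.4704

1.47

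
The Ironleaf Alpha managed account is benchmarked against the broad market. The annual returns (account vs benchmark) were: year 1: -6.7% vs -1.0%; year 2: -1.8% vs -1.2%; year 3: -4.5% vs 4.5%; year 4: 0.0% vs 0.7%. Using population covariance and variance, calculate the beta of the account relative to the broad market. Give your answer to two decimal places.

r̄p = -3.2500%,  r̄m = 0.7500%
Cov = Σ(rp − r̄p)(rm − r̄m) / 4 = -0.4100
Var(rm) = Σ(rm − r̄m)² / 4 = 5.2325
β = Cov / Var = -0.4100 / 5.2325 = -0.0784

-0.08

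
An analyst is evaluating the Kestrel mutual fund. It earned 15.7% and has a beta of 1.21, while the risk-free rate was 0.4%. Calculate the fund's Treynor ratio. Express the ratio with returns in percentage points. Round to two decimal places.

12.64

Treynor = (Rp − Rf) / β = (15.7% − 0.4%) / 1.21 = 15.30 / 1.21 = 12.6446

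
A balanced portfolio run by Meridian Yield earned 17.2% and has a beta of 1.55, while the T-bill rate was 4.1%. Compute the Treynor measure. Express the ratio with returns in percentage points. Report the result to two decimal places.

8.45

Treynor = (Rp − Rf) / β = (17.2% − 4.1%) / 1.55 = 13.10 / 1.55 = 8.4516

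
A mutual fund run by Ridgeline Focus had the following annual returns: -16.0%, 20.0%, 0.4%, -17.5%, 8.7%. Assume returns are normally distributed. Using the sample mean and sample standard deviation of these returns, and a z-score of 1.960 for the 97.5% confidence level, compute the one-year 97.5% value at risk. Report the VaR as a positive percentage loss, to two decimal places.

32.40

r̄ = (-16 + 20 + 0.4 − 17.5 + 8.7) / 5 = -0.8800%
Σ(r − r̄)² = 1034.2280; sample σ = √(1034.2280/4) = 16.0797%
VaR = −(r̄ − z·σ) = −(-0.8800 − 1.960 × 16.0797) = −(-32.3962) = 32.3962%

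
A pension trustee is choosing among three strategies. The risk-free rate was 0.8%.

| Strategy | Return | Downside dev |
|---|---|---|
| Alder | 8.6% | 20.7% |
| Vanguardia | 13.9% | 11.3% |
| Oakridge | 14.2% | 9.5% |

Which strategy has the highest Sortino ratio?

Alder: Sortino ratio = (8.6% − 0.8%) / 20.7% = 0.377
Vanguardia: Sortino ratio = (13.9% − 0.8%) / 11.3% = 1.159
Oakridge: Sortino ratio = (14.2% − 0.8%) / 9.5% = 1.411
Highest: Oakridge (1.411).

Oakridge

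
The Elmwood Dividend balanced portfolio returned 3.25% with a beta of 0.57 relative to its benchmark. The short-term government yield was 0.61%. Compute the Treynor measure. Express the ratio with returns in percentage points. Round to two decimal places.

Treynor = (Rp − Rf) / β = (3.25% − 0.61%) / 0.57 = 2.64 / 0.57 = 4.6316

4.63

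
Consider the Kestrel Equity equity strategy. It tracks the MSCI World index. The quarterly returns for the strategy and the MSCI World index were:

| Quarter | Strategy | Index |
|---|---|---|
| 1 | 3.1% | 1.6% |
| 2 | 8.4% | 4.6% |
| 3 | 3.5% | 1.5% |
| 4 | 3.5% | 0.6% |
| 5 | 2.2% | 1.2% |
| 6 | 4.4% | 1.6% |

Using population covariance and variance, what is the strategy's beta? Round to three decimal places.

r̄p = 4.1833%,  r̄m = 1.8500%
Cov = Σ(rp − r̄p)(rm − r̄m) / 6 = 2.3658
Var(rm) = Σ(rm − r̄m)² / 6 = 1.6325
β = Cov / Var = 2.3658 / 1.6325 = 1.4492

1.449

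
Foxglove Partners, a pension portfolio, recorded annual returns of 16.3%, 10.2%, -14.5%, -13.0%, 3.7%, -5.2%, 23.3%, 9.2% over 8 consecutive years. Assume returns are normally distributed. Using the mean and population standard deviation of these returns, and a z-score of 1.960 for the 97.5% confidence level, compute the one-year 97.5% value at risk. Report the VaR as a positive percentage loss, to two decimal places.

r̄ = (16.3 + 10.2 − 14.5 − 13 + 3.7 − 5.2 + 23.3 + 9.2) / 8 = 30.00 / 8 = 3.7500%
Σ(r − r̄)² = 1304.7400; population σ = √(1304.7400/8) = 12.7708%
VaR = −(r̄ − z·σ) = −(3.7500 − 1.960 × 12.7708) = −(-21.2808) = 21.2808%

21.28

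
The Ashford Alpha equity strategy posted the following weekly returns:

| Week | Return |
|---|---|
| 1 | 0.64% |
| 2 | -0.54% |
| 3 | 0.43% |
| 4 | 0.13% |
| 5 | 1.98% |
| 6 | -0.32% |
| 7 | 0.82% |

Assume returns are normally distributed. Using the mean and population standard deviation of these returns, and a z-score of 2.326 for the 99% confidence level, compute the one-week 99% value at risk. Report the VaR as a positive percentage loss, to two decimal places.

1.35

r̄ = (0.64 − 0.54 + 0.43 + 0.13 + 1.98 − 0.32 + 0.82) / 7 = 0.4486%
Σ(r − r̄)² = 4.1897; population σ = √(4.1897/7) = 0.7736%
VaR = −(r̄ − z·σ) = −(0.4486 − 2.326 × 0.7736) = −(-1.3508) = 1.3508%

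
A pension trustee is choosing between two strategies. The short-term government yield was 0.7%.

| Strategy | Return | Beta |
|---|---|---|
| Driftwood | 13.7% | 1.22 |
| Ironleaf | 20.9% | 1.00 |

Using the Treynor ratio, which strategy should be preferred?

Driftwood: Treynor = (13.7% − 0.7%) / 1.22 = 10.656
Ironleaf: Treynor = (20.9% − 0.7%) / 1.00 = 20.200
Highest: Ironleaf (20.200).

Ironleaf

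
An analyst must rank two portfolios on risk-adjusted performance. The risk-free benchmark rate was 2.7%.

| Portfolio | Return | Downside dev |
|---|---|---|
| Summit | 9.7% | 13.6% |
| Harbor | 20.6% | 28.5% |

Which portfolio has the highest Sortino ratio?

Summit: Sortino ratio = (9.7% − 2.7%) / 13.6% = 0.515
Harbor: Sortino ratio = (20.6% − 2.7%) / 28.5% = 0.628
Highest: Harbor (0.628).

Harbor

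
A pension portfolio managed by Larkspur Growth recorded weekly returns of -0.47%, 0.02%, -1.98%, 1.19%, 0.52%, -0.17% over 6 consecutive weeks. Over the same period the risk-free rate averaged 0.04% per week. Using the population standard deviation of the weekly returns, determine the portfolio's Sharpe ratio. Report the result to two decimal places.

r̄ = (-0.47 + 0.02 − 1.98 + 1.19 + 0.52 − 0.17) / 6 = -0.1483%
Σ(r − r̄)² = (-0.47 − (-0.1483))² + (0.02 − (-0.1483))² + … = 5.7251
population σ = √(5.7251 / 6) = √0.9542 = 0.9768%
Sharpe = (r̄ − rf) / σ = (-0.1483 − 0.04) / 0.9768 = -0.1883 / 0.9768 = -0.1928

-0.19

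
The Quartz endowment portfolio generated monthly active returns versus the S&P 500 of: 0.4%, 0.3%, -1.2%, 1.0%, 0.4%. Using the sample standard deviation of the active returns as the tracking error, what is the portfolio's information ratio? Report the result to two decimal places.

r̄ = (0.4 + 0.3 − 1.2 + 1 + 0.4) / 5 = 0.90 / 5 = 0.1800%
Σ(r − r̄)² = 2.6880; sample σ = √(2.6880/4) = 0.8198%
IR = r̄ / tracking error = 0.1800 / 0.8198 = 0.2196

0.22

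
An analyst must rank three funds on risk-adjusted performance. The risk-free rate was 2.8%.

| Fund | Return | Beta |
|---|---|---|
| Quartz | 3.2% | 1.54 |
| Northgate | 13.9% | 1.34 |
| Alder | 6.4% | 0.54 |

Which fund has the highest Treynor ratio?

Northgate

Quartz: Treynor = (3.2% − 2.8%) / 1.54 = 0.260
Northgate: Treynor = (13.9% − 2.8%) / 1.34 = 8.284
Alder: Treynor = (6.4% − 2.8%) / 0.54 = 6.667
Highest: Northgate (8.284).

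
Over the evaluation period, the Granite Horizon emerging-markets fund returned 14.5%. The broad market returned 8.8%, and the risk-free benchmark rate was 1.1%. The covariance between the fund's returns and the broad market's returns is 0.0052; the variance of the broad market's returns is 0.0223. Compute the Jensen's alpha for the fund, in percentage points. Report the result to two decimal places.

β = Cov / Var = 0.0052 / 0.0223 = 0.2332
E[R] = Rf + β(Rm − Rf) = 1.1% + 0.2332 × (8.8% − 1.1%) = 2.8956%
α = Rp − E[R] = 14.5% − 2.8956% = 11.6044

11.60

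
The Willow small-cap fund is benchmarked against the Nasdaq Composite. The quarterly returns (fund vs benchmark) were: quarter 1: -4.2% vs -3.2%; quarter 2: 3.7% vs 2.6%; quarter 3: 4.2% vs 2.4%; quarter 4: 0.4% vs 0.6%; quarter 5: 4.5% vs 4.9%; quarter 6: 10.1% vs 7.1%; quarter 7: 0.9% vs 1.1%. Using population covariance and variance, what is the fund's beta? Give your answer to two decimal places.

1.32

r̄p = 2.8000%,  r̄m = 2.2143%
Cov = Σ(rp − r̄p)(rm − r̄m) / 7 = 12.1043
Var(rm) = Σ(rm − r̄m)² / 7 = 9.2041
β = Cov / Var = 12.1043 / 9.2041 = 1.3151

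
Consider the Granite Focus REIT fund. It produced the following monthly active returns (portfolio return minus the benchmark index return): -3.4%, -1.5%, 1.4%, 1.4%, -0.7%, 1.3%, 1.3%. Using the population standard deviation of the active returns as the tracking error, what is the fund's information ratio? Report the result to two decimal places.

-0.02

r̄ = (-3.4 − 1.5 + 1.4 + 1.4 − 0.7 + 1.3 + 1.3) / 7 = -0.0286%
Σ(r − r̄)² = (-3.4 − (-0.0286))² + (-1.5 − (-0.0286))² + (1.4 − (-0.0286))² + … = 21.5943
population σ = √(21.5943 / 7) = √3.0849 = 1.7564%
IR = r̄ / tracking error = -0.0286 / 1.7564 = -0.0163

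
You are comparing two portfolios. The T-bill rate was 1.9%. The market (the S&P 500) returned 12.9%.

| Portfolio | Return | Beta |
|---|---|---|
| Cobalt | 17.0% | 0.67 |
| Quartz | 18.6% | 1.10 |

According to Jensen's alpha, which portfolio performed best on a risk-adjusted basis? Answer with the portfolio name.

Cobalt: α = 17.0% − [1.9% + 0.67 × (12.9% − 1.9%)] = 7.730
Quartz: α = 18.6% − [1.9% + 1.10 × (12.9% − 1.9%)] = 4.600
Highest: Cobalt (7.730).

Cobalt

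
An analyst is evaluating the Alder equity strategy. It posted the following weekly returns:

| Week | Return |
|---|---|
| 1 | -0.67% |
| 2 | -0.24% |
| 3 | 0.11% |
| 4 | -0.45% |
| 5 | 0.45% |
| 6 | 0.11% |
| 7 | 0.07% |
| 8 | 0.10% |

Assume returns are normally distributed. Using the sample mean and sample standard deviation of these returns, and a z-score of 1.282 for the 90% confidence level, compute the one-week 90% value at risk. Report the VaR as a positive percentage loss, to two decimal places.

μ = (-0.67 − 0.24 + 0.11 − 0.45 + 0.45 + 0.11 + 0.07 + 0.1) / 8 = -0.520 / 8 = -0.0650%
Σ(r − μ)² = (-0.67 − (-0.0650))² + (-0.24 − (-0.0650))² + (0.11 − (-0.0650))² + … = 0.9168
sample σ = √(0.9168 / 7) = √0.1310 = 0.3619%
VaR = −(μ − z·σ) = −(-0.0650 − 1.282 × 0.3619) = −(-0.5290) = 0.5290%

0.53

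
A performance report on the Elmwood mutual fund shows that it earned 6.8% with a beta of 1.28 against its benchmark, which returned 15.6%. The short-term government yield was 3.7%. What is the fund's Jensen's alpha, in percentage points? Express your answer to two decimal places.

CAPM expected return = Rf + β(Rm − Rf) = 3.7% + 1.28 × (15.6% − 3.7%) = 3.7 + 1.28 × 11.90 = 18.9320%
Jensen's α = Rp − E[R] = 6.8% − 18.9320% = -12.1320

-12.13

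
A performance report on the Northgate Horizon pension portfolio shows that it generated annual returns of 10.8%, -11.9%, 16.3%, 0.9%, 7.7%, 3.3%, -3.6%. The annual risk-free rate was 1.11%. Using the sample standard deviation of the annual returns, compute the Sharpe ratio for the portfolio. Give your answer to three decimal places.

0.239

r̄ = (10.8 − 11.9 + 16.3 + 0.9 + 7.7 + 3.3 − 3.6) / 7 = 3.3571%
Sample std dev = √[528.9971 / 6] = 9.3897%
Sharpe = (r̄ − rf) / σ = (3.3571 − 1.11) / 9.3897 = 2.2471 / 9.3897 = 0.2393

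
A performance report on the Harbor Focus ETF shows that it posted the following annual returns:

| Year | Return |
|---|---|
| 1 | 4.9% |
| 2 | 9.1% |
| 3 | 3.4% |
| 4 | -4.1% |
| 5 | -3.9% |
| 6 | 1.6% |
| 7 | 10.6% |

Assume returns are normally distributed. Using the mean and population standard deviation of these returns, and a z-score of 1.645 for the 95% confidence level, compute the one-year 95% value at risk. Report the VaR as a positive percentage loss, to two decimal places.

Mean return r̄ = 21.60 / 7 = 3.0857%
Population std dev = √[198.6686 / 7] = 5.3274%
VaR = −(r̄ − z·σ) = −(3.0857 − 1.645 × 5.3274) = −(-5.6779) = 5.6779%

5.68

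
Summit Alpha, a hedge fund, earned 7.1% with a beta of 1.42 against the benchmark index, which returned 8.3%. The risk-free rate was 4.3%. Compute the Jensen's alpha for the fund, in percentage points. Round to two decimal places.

-2.88

CAPM expected return = Rf + β(Rm − Rf) = 4.3% + 1.42 × (8.3% − 4.3%) = 4.3 + 1.42 × 4.00 = 9.9800%
Jensen's α = Rp − E[R] = 7.1% − 9.9800% = -2.8800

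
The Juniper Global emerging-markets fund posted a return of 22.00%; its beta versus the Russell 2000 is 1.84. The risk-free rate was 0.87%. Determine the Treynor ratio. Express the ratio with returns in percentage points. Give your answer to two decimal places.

Treynor = (Rp − Rf) / β = (22.00% − 0.87%) / 1.84 = 21.13 / 1.84 = 11.4837

11.48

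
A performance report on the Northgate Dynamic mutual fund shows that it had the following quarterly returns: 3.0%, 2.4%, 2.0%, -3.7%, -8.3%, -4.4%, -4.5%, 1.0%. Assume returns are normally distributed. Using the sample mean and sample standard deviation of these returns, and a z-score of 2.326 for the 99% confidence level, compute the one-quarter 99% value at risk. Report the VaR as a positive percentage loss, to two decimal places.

r̄ = (3 + 2.4 + 2 − 3.7 − 8.3 − 4.4 − 4.5 + 1) / 8 = -12.50 / 8 = -1.5625%
Σ(r − r̄)² = 122.4188; sample σ = √(122.4188/7) = 4.1819%
VaR = −(r̄ − z·σ) = −(-1.5625 − 2.326 × 4.1819) = −(-11.2896) = 11.2896%

11.29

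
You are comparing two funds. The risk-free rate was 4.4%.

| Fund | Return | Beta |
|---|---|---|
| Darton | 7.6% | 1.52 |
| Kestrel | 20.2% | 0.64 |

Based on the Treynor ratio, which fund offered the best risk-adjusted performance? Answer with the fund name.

Darton: Treynor = (7.6% − 4.4%) / 1.52 = 2.105
Kestrel: Treynor = (20.2% − 4.4%) / 0.64 = 24.688
Highest: Kestrel (24.688).

Kestrel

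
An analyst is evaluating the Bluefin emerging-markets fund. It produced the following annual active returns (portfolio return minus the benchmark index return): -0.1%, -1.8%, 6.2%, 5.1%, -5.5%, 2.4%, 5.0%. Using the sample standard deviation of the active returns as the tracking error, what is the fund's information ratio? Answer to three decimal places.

0.376

Mean return r̄ = 11.30 / 7 = 1.6143%
Sample σ = √[Σ(r − r̄)² / 6] = √[110.4686 / 6] = √18.4114 = 4.2909%
IR = r̄ / tracking error = 1.6143 / 4.2909 = 0.3762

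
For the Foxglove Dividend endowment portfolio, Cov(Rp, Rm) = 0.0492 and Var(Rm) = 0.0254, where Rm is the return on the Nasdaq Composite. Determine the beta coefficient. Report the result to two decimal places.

β = Cov(Rp, Rm) / Var(Rm) = 0.0492 / 0.0254 = 1.9370

1.94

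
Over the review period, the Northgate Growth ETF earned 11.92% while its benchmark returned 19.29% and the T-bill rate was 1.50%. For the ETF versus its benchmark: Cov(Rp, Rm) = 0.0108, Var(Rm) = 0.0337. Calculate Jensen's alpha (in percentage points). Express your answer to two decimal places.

4.72

β = Cov / Var = 0.0108 / 0.0337 = 0.3205
E[R] = Rf + β(Rm − Rf) = 1.50% + 0.3205 × (19.29% − 1.50%) = 7.2017%
α = Rp − E[R] = 11.92% − 7.2017% = 4.7183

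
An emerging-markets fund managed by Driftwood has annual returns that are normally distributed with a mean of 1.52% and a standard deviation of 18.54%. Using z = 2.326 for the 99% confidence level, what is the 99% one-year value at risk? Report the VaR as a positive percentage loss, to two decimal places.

VaR (as % loss) = −(μ − z·σ) = −(1.52% − 2.326 × 18.54%) = −(-41.60404%) = 41.60404%

41.60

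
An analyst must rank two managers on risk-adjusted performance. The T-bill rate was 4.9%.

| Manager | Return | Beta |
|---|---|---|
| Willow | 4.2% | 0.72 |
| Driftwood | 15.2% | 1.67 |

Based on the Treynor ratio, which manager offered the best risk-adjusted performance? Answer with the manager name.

Willow: Treynor = (4.2% − 4.9%) / 0.72 = -0.972
Driftwood: Treynor = (15.2% − 4.9%) / 1.67 = 6.168
Highest: Driftwood (6.168).

Driftwood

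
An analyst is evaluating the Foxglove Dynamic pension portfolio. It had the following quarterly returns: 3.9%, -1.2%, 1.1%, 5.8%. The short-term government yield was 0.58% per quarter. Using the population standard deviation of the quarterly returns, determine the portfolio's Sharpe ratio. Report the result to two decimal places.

Mean return r̄ = 9.60 / 4 = 2.4000%
Σ(r − r̄)² = (3.9 − 2.4000)² + (-1.2 − 2.4000)² + (1.1 − 2.4000)² + … = 28.4600
population σ = √(28.4600 / 4) = √7.1150 = 2.6674%
Sharpe = (r̄ − rf) / σ = (2.4000 − 0.58) / 2.6674 = 1.8200 / 2.6674 = 0.6823

0.68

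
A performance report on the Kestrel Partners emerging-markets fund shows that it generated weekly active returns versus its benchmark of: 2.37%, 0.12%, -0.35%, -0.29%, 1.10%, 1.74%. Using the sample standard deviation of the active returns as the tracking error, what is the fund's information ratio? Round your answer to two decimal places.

Mean return μ = 4.690 / 6 = 0.7817%
Sample σ = √[Σ(r − μ)² / 5] = √[6.4095 / 5] = √1.2819 = 1.1322%
IR = μ / tracking error = 0.7817 / 1.1322 = 0.6904

0.69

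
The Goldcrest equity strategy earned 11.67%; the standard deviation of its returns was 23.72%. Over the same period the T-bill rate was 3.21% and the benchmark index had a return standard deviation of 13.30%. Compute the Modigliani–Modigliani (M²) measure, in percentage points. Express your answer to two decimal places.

7.95

Sharpe = (Rp − Rf) / σp = (11.67% − 3.21%) / 23.72% = 0.3567
M² = Rf + Sharpe × σm = 3.21% + 0.3567 × 13.30% = 7.9541%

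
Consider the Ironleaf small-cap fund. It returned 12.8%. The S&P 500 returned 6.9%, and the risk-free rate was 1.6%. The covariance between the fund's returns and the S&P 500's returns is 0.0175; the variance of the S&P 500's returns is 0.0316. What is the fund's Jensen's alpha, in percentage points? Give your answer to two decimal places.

β = Cov / Var = 0.0175 / 0.0316 = 0.5538
E[R] = Rf + β(Rm − Rf) = 1.6% + 0.5538 × (6.9% − 1.6%) = 4.5351%
α = Rp − E[R] = 12.8% − 4.5351% = 8.2649

8.26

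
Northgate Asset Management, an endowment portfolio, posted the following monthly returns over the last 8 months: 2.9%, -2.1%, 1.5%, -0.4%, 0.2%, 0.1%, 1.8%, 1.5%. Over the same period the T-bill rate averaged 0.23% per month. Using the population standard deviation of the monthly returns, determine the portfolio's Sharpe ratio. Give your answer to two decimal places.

Mean return μ = 5.50 / 8 = 0.6875%
Σ(r − μ)² = (2.9 − 0.6875)² + (-2.1 − 0.6875)² + (1.5 − 0.6875)² + … = 16.9888
σ = √[16.9888 / 8] = 1.4573%
Sharpe = (μ − rf) / σ = (0.6875 − 0.23) / 1.4573 = 0.4575 / 1.4573 = 0.3139

0.31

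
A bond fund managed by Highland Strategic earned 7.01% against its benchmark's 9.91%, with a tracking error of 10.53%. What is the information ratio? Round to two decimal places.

IR = (Rp − Rb) / TE = (7.01% − 9.91%) / 10.53% = -2.90% / 10.53% = -0.2754

-0.28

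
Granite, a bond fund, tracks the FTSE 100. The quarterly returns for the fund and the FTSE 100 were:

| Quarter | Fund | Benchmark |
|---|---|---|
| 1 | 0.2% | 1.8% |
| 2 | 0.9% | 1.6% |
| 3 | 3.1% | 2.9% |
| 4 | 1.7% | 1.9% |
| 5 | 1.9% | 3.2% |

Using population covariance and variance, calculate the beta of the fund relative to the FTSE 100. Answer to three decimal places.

1.120

r̄p = 1.5600%,  r̄m = 2.2800%
Cov = Σ(rp − r̄p)(rm − r̄m) / 5 = 0.4632
Var(rm) = Σ(rm − r̄m)² / 5 = 0.4136
β = Cov / Var = 0.4632 / 0.4136 = 1.1199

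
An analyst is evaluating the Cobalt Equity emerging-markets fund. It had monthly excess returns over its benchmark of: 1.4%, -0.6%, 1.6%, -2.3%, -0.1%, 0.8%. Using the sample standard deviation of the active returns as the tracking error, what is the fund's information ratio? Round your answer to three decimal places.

0.091

r̄ = (1.4 − 0.6 + 1.6 − 2.3 − 0.1 + 0.8) / 6 = 0.1333%
Sample std dev = √[10.7133 / 5] = 1.4638%
IR = r̄ / tracking error = 0.1333 / 1.4638 = 0.0911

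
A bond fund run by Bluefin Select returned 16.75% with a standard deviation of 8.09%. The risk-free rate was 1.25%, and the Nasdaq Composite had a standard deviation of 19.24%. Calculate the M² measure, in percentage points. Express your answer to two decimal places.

Sharpe = (Rp − Rf) / σp = (16.75% − 1.25%) / 8.09% = 1.9159
M² = Rf + Sharpe × σm = 1.25% + 1.9159 × 19.24% = 38.1119%

38.11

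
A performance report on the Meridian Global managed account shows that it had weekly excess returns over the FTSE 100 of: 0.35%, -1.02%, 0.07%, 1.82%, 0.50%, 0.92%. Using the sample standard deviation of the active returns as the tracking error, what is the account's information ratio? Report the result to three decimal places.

Mean return μ = 2.640 / 6 = 0.4400%
Sample std dev = √[4.4150 / 5] = 0.9397%
IR = μ / tracking error = 0.4400 / 0.9397 = 0.4682

0.468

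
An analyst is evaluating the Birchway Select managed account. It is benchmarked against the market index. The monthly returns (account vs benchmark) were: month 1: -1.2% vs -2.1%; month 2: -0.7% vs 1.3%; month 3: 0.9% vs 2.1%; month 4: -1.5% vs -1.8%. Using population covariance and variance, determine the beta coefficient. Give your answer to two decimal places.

0.43

r̄p = -0.6250%,  r̄m = -0.1250%
Cov = Σ(rp − r̄p)(rm − r̄m) / 4 = 1.4719
Var(rm) = Σ(rm − r̄m)² / 4 = 3.4219
β = Cov / Var = 1.4719 / 3.4219 = 0.4301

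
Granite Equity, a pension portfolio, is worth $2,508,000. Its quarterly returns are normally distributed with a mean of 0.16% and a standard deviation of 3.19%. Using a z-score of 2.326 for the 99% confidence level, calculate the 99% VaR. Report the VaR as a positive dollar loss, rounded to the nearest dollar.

$182,079

Return at the 99% tail: μ − z·σ = 0.16% − 2.326 × 3.19% = 0.16 − 7.41994 = -7.25994%
VaR = −(-7.25994%) × $2,508,000 = 7.25994% × $2,508,000 = $182,079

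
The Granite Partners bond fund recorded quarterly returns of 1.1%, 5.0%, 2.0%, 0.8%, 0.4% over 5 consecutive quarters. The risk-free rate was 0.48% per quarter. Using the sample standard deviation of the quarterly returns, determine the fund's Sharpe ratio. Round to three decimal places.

Mean return μ = 9.30 / 5 = 1.8600%
Σ(r − μ)² = 13.7120; sample σ = √(13.7120/4) = 1.8515%
Sharpe = (μ − rf) / σ = (1.8600 − 0.48) / 1.8515 = 1.3800 / 1.8515 = 0.7453

0.745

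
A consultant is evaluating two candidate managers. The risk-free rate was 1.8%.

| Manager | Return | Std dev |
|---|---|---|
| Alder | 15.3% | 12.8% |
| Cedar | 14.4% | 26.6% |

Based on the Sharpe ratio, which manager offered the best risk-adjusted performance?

Alder: Sharpe ratio = (15.3% − 1.8%) / 12.8% = 1.055
Cedar: Sharpe ratio = (14.4% − 1.8%) / 26.6% = 0.474
Highest: Alder (1.055).

Alder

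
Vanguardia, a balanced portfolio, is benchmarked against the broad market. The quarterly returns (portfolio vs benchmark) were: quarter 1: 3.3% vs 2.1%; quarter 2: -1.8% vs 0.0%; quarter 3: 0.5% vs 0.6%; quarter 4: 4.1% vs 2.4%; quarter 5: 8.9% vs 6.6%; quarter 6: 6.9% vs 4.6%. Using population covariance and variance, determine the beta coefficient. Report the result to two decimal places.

r̄p = 3.6500%,  r̄m = 2.7167%
Cov = Σ(rp − r̄p)(rm − r̄m) / 6 = 8.0092
Var(rm) = Σ(rm − r̄m)² / 6 = 5.1614
β = Cov / Var = 8.0092 / 5.1614 = 1.5517

1.55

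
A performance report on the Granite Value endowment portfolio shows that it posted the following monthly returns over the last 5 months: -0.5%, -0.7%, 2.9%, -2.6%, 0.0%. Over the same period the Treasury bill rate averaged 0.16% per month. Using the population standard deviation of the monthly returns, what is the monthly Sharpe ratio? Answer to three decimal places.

r̄ = (-0.5 − 0.7 + 2.9 − 2.6 + 0) / 5 = -0.1800%
Population std dev = √[15.7480 / 5] = 1.7747%
Sharpe = (r̄ − rf) / σ = (-0.1800 − 0.16) / 1.7747 = -0.3400 / 1.7747 = -0.1916

-0.192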